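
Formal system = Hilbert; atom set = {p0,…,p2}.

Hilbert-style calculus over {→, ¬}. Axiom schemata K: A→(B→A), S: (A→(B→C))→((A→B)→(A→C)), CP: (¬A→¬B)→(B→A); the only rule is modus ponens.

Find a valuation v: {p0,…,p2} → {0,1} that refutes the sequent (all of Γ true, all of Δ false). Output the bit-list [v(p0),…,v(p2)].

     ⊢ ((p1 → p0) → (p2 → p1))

Truth-table refutation:
  v=000: Γ:[] Δ:[((p1 → p0) → (p2 → p1))=T] refutes=False
  v=001: Γ:[] Δ:[((p1 → p0) → (p2 → p1))=F] refutes=True  ← countermodel

Result: [0, 0, 1]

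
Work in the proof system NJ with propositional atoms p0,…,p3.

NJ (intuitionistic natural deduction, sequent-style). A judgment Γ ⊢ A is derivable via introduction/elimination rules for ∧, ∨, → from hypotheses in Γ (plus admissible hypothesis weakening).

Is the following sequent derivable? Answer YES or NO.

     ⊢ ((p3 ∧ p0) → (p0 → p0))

Derivation trace:
[→I]  ⊢ ((p3 ∧ p0) → (p0 → p0))
  [Wk] (p3 ∧ p0) ⊢ (p0 → p0)
    [→I]  ⊢ (p0 → p0)
      [Ax] p0 ⊢ p0

Result: YES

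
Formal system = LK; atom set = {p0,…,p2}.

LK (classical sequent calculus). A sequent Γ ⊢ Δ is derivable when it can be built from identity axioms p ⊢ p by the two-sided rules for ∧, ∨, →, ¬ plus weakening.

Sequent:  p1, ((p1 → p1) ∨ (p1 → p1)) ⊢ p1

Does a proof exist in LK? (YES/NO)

Derivation (root first):
[∨L] p1, ((p1 → p1) ∨ (p1 → p1)) ⊢ p1
  [→L] p1, (p1 → p1) ⊢ p1
    [Ax] p1 ⊢ p1
    [Ax] p1 ⊢ p1
  [→L] p1, (p1 → p1) ⊢ p1
    [Ax] p1 ⊢ p1
    [Ax] p1 ⊢ p1

Result: YES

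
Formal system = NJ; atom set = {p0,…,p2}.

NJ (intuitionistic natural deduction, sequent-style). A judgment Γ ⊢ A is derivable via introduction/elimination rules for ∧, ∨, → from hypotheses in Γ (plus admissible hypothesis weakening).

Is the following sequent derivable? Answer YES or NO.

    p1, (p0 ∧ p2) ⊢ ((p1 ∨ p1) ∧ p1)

Proof tree:
[∧I] p1, (p0 ∧ p2) ⊢ ((p1 ∨ p1) ∧ p1)
  [Wk] p1, (p0 ∧ p2) ⊢ (p1 ∨ p1)
    [∨I₂] p1 ⊢ (p1 ∨ p1)
      [Ax] p1 ⊢ p1
  [Ax] p1 ⊢ p1

Result: YES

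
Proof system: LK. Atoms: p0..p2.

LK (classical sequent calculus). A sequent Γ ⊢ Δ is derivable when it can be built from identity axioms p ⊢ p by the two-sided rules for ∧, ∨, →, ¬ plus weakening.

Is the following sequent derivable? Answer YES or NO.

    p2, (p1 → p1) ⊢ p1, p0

Search for a countermodel by truth-table:
  v=000: Γ:[p2=F, (p1 → p1)=T] Δ:[p1=F, p0=F] refutes=False
  v=001: Γ:[p2=T, (p1 → p1)=T] Δ:[p1=F, p0=F] refutes=True  ← countermodel

Result: NO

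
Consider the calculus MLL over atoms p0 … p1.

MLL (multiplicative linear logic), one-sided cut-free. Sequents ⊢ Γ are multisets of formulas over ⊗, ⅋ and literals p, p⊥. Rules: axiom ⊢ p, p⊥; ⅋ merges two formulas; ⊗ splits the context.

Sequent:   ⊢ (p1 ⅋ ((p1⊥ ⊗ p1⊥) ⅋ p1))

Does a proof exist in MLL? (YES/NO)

Derivation (root first):
[⅋]  ⊢ (p1 ⅋ ((p1⊥ ⊗ p1⊥) ⅋ p1))
  [⅋]  ⊢ p1, ((p1⊥ ⊗ p1⊥) ⅋ p1)
    [⊗]  ⊢ p1, p1, (p1⊥ ⊗ p1⊥)
      [Ax]  ⊢ p1, p1⊥
      [Ax]  ⊢ p1, p1⊥

Result: YES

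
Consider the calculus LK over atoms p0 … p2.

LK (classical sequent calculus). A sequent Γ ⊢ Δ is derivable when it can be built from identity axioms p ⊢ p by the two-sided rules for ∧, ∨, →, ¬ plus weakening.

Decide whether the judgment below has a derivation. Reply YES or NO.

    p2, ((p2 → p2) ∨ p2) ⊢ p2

Derivation (root first):
[∨L] p2, ((p2 → p2) ∨ p2) ⊢ p2
  [→L] p2, (p2 → p2) ⊢ p2
    [Ax] p2 ⊢ p2
    [Ax] p2 ⊢ p2
  [Ax] p2 ⊢ p2

Result: YES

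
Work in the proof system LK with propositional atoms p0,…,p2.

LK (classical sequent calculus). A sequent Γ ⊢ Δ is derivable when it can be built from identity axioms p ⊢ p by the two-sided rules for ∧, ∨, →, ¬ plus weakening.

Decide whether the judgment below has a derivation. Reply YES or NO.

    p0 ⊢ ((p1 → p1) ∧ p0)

Derivation trace:
[∧R] p0 ⊢ ((p1 → p1) ∧ p0)
  [→R]  ⊢ (p1 → p1)
    [Ax] p1 ⊢ p1
  [Ax] p0 ⊢ p0

Result: YES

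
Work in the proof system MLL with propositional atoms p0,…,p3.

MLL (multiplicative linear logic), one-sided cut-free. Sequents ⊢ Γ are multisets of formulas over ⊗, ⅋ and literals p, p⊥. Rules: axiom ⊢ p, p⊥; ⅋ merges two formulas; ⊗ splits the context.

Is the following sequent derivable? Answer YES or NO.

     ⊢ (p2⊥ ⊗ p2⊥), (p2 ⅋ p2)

Derivation trace:
[⅋]  ⊢ (p2⊥ ⊗ p2⊥), (p2 ⅋ p2)
  [⊗]  ⊢ p2, p2, (p2⊥ ⊗ p2⊥)
    [Ax]  ⊢ p2, p2⊥
    [Ax]  ⊢ p2, p2⊥

Result: YES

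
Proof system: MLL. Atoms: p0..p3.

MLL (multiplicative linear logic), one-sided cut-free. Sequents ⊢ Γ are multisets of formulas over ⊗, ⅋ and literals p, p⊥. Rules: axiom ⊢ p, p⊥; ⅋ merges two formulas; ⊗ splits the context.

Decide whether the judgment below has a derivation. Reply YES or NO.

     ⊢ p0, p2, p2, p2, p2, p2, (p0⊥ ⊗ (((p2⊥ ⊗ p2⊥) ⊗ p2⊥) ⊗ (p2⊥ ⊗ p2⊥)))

Derivation (root first):
[⊗]  ⊢ p0, p2, p2, p2, p2, p2, (p0⊥ ⊗ (((p2⊥ ⊗ p2⊥) ⊗ p2⊥) ⊗ (p2⊥ ⊗ p2⊥)))
  [Ax]  ⊢ p0, p0⊥
  [⊗]  ⊢ p2, p2, p2, p2, p2, (((p2⊥ ⊗ p2⊥) ⊗ p2⊥) ⊗ (p2⊥ ⊗ p2⊥))
    [⊗]  ⊢ p2, p2, p2, ((p2⊥ ⊗ p2⊥) ⊗ p2⊥)
      [⊗]  ⊢ p2, p2, (p2⊥ ⊗ p2⊥)
        [Ax]  ⊢ p2, p2⊥
        [Ax]  ⊢ p2, p2⊥
      [Ax]  ⊢ p2, p2⊥
    [⊗]  ⊢ p2, p2, (p2⊥ ⊗ p2⊥)
      [Ax]  ⊢ p2, p2⊥
      [Ax]  ⊢ p2, p2⊥

Result: YES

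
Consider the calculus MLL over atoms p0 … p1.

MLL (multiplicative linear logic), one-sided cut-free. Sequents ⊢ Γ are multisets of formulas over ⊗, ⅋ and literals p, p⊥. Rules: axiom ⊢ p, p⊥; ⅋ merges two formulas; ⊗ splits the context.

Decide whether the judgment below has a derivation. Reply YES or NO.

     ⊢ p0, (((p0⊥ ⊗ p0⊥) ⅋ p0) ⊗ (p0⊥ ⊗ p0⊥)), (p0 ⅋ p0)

Derivation (root first):
[⅋]  ⊢ p0, (((p0⊥ ⊗ p0⊥) ⅋ p0) ⊗ (p0⊥ ⊗ p0⊥)), (p0 ⅋ p0)
  [⊗]  ⊢ p0, p0, p0, (((p0⊥ ⊗ p0⊥) ⅋ p0) ⊗ (p0⊥ ⊗ p0⊥))
    [⅋]  ⊢ p0, ((p0⊥ ⊗ p0⊥) ⅋ p0)
      [⊗]  ⊢ p0, p0, (p0⊥ ⊗ p0⊥)
        [Ax]  ⊢ p0, p0⊥
        [Ax]  ⊢ p0, p0⊥
    [⊗]  ⊢ p0, p0, (p0⊥ ⊗ p0⊥)
      [Ax]  ⊢ p0, p0⊥
      [Ax]  ⊢ p0, p0⊥

Result: YES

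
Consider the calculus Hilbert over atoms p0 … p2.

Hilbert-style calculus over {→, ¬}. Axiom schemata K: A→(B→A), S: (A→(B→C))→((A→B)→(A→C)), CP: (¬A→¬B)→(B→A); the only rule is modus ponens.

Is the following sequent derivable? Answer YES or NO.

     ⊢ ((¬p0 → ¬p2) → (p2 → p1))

Enumerate valuations to refute Γ ⊢ Δ:
  v=000: Γ:[] Δ:[((¬p0 → ¬p2) → (p2 → p1))=T] refutes=False
  v=001: Γ:[] Δ:[((¬p0 → ¬p2) → (p2 → p1))=T] refutes=False
  v=010: Γ:[] Δ:[((¬p0 → ¬p2) → (p2 → p1))=T] refutes=False
  v=011: Γ:[] Δ:[((¬p0 → ¬p2) → (p2 → p1))=T] refutes=False
  v=100: Γ:[] Δ:[((¬p0 → ¬p2) → (p2 → p1))=T] refutes=False
  v=101: Γ:[] Δ:[((¬p0 → ¬p2) → (p2 → p1))=F] refutes=True  ← countermodel

Result: NO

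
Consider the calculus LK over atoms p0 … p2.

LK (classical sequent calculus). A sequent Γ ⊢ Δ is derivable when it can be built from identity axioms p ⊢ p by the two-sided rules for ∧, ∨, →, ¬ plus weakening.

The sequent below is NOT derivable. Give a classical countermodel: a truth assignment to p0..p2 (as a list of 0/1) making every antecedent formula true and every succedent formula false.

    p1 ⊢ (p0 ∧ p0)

Enumerate valuations to refute Γ ⊢ Δ:
  v=000: Γ:[p1=F] Δ:[(p0 ∧ p0)=F] refutes=False
  v=001: Γ:[p1=F] Δ:[(p0 ∧ p0)=F] refutes=False
  v=010: Γ:[p1=T] Δ:[(p0 ∧ p0)=F] refutes=True  ← countermodel

Result: [0, 1, 0]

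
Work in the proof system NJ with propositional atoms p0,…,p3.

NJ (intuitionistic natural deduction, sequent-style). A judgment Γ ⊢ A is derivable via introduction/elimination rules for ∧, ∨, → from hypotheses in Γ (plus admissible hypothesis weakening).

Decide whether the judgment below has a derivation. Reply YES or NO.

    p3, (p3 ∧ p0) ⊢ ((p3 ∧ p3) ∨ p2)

Derivation trace:
[Wk] p3, (p3 ∧ p0) ⊢ ((p3 ∧ p3) ∨ p2)
  [∨I₁] p3 ⊢ ((p3 ∧ p3) ∨ p2)
    [∧I] p3 ⊢ (p3 ∧ p3)
      [Ax] p3 ⊢ p3
      [Ax] p3 ⊢ p3

Result: YES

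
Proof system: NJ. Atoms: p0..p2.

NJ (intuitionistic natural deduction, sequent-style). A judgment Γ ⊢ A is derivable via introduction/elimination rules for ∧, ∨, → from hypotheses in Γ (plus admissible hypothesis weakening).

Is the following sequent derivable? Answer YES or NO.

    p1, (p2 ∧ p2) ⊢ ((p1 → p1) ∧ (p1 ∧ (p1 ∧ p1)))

Derivation trace:
[∧I] p1, (p2 ∧ p2) ⊢ ((p1 → p1) ∧ (p1 ∧ (p1 ∧ p1)))
  [Wk] (p2 ∧ p2) ⊢ (p1 → p1)
    [→I]  ⊢ (p1 → p1)
      [Ax] p1 ⊢ p1
  [∧I] p1 ⊢ (p1 ∧ (p1 ∧ p1))
    [Ax] p1 ⊢ p1
    [∧I] p1 ⊢ (p1 ∧ p1)
      [Ax] p1 ⊢ p1
      [Ax] p1 ⊢ p1

Result: YES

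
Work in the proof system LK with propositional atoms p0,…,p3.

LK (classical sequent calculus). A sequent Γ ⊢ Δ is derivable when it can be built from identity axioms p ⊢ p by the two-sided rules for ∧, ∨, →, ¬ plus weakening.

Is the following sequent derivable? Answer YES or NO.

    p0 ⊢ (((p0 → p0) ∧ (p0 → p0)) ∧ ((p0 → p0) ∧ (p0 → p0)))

Proof tree:
[∧R] p0 ⊢ (((p0 → p0) ∧ (p0 → p0)) ∧ ((p0 → p0) ∧ (p0 → p0)))
  [∧R]  ⊢ ((p0 → p0) ∧ (p0 → p0))
    [→R]  ⊢ (p0 → p0)
      [Ax] p0 ⊢ p0
    [→R]  ⊢ (p0 → p0)
      [Ax] p0 ⊢ p0
  [WL] p0 ⊢ ((p0 → p0) ∧ (p0 → p0))
    [∧R]  ⊢ ((p0 → p0) ∧ (p0 → p0))
      [→R]  ⊢ (p0 → p0)
        [Ax] p0 ⊢ p0
      [→R]  ⊢ (p0 → p0)
        [Ax] p0 ⊢ p0

Result: YES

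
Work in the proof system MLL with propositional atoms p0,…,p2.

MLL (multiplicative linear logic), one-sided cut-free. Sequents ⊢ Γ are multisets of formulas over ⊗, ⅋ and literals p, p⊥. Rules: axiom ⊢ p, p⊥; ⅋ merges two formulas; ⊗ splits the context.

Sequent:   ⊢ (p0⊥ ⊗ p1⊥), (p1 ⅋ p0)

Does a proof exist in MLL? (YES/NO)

Derivation (root first):
[⅋]  ⊢ (p0⊥ ⊗ p1⊥), (p1 ⅋ p0)
  [⊗]  ⊢ p0, p1, (p0⊥ ⊗ p1⊥)
    [Ax]  ⊢ p0, p0⊥
    [Ax]  ⊢ p1, p1⊥

Result: YES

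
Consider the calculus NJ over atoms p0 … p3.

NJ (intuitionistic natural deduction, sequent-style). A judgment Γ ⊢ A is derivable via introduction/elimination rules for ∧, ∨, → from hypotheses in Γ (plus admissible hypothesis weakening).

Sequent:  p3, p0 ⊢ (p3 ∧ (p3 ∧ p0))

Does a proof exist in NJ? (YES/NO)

Derivation trace:
[∧I] p3, p0 ⊢ (p3 ∧ (p3 ∧ p0))
  [Ax] p3 ⊢ p3
  [∧I] p3, p0 ⊢ (p3 ∧ p0)
    [Ax] p3 ⊢ p3
    [Ax] p0 ⊢ p0

Result: YES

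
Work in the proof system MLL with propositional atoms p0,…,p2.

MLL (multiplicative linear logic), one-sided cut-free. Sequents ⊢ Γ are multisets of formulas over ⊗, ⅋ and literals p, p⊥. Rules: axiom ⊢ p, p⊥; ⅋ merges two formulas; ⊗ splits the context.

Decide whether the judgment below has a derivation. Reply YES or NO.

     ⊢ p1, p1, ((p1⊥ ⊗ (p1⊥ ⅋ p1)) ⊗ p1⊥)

Proof tree:
[⊗]  ⊢ p1, p1, ((p1⊥ ⊗ (p1⊥ ⅋ p1)) ⊗ p1⊥)
  [⊗]  ⊢ p1, (p1⊥ ⊗ (p1⊥ ⅋ p1))
    [Ax]  ⊢ p1, p1⊥
    [⅋]  ⊢ (p1⊥ ⅋ p1)
      [Ax]  ⊢ p1, p1⊥
  [Ax]  ⊢ p1, p1⊥

Result: YES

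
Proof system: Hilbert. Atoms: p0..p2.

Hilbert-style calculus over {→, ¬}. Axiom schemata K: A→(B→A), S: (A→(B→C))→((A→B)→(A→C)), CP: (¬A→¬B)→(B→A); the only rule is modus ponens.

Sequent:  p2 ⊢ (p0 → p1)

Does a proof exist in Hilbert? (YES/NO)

Search for a countermodel by truth-table:
  v=000: Γ:[p2=F] Δ:[(p0 → p1)=T] refutes=False
  v=001: Γ:[p2=T] Δ:[(p0 → p1)=T] refutes=False
  v=010: Γ:[p2=F] Δ:[(p0 → p1)=T] refutes=False
  v=011: Γ:[p2=T] Δ:[(p0 → p1)=T] refutes=False
  v=100: Γ:[p2=F] Δ:[(p0 → p1)=F] refutes=False
  v=101: Γ:[p2=T] Δ:[(p0 → p1)=F] refutes=True  ← countermodel

Result: NO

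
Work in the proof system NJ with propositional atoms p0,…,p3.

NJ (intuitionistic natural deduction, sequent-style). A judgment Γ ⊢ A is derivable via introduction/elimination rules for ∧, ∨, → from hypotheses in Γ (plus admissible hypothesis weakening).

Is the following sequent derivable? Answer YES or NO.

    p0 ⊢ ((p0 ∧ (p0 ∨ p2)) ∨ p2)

Proof tree:
[∨I₁] p0 ⊢ ((p0 ∧ (p0 ∨ p2)) ∨ p2)
  [∧I] p0 ⊢ (p0 ∧ (p0 ∨ p2))
    [Ax] p0 ⊢ p0
    [∨I₁] p0 ⊢ (p0 ∨ p2)
      [Ax] p0 ⊢ p0

Result: YES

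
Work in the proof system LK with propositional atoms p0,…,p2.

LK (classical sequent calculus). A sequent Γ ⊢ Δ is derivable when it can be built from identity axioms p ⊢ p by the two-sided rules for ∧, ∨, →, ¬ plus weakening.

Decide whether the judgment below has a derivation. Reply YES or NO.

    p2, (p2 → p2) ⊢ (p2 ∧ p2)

Proof tree:
[∧R] p2, (p2 → p2) ⊢ (p2 ∧ p2)
  [→L] p2, (p2 → p2) ⊢ p2
    [Ax] p2 ⊢ p2
    [Ax] p2 ⊢ p2
  [→L] p2, (p2 → p2) ⊢ p2
    [Ax] p2 ⊢ p2
    [Ax] p2 ⊢ p2

Result: YES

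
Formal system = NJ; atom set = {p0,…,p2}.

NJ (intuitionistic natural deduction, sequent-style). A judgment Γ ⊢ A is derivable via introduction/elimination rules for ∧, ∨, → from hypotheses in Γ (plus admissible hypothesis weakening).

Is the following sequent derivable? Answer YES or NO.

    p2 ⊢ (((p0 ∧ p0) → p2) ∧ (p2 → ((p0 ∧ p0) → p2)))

Proof tree:
[∧I] p2 ⊢ (((p0 ∧ p0) → p2) ∧ (p2 → ((p0 ∧ p0) → p2)))
  [→I] p2 ⊢ ((p0 ∧ p0) → p2)
    [Wk] p2, (p0 ∧ p0) ⊢ p2
      [Ax] p2 ⊢ p2
  [→I]  ⊢ (p2 → ((p0 ∧ p0) → p2))
    [→I] p2 ⊢ ((p0 ∧ p0) → p2)
      [Wk] p2, (p0 ∧ p0) ⊢ p2
        [Ax] p2 ⊢ p2

Result: YES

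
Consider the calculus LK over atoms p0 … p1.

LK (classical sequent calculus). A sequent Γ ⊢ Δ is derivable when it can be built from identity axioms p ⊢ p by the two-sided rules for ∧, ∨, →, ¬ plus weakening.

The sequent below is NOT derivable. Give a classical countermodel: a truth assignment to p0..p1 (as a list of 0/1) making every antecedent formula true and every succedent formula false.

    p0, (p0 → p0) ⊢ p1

Search for a countermodel by truth-table:
  v=00: Γ:[p0=F, (p0 → p0)=T] Δ:[p1=F] refutes=False
  v=01: Γ:[p0=F, (p0 → p0)=T] Δ:[p1=T] refutes=False
  v=10: Γ:[p0=T, (p0 → p0)=T] Δ:[p1=F] refutes=True  ← countermodel

Result: [1, 0]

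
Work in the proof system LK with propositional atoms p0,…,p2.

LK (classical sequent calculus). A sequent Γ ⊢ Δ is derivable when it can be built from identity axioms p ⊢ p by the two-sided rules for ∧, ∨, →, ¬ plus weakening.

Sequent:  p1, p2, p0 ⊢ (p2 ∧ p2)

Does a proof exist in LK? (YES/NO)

Proof tree:
[∧R] p1, p2, p0 ⊢ (p2 ∧ p2)
  [Ax] p2 ⊢ p2
  [WL] p2, p1, p0 ⊢ p2
    [WL] p2, p1 ⊢ p2
      [Ax] p2 ⊢ p2

Result: YES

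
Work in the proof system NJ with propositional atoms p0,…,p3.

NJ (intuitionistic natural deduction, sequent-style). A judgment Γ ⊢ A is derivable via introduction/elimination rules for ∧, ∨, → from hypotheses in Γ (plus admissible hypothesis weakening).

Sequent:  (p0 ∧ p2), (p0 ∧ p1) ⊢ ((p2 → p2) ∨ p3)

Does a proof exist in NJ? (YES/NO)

Proof tree:
[∨I₁] (p0 ∧ p2), (p0 ∧ p1) ⊢ ((p2 → p2) ∨ p3)
  [Wk] (p0 ∧ p2), (p0 ∧ p1) ⊢ (p2 → p2)
    [Wk] (p0 ∧ p2) ⊢ (p2 → p2)
      [→I]  ⊢ (p2 → p2)
        [Ax] p2 ⊢ p2

Result: YES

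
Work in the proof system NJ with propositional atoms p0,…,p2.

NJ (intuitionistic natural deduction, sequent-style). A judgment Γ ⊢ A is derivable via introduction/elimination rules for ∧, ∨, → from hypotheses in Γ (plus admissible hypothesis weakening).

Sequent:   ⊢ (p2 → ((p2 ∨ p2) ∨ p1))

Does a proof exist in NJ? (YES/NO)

Proof tree:
[→I]  ⊢ (p2 → ((p2 ∨ p2) ∨ p1))
  [∨I₁] p2 ⊢ ((p2 ∨ p2) ∨ p1)
    [∨I₁] p2 ⊢ (p2 ∨ p2)
      [Ax] p2 ⊢ p2

Result: YES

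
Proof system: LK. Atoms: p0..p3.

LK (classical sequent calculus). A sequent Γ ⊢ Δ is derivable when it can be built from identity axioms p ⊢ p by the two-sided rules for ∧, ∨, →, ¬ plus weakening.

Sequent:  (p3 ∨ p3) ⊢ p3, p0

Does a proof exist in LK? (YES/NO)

Proof tree:
[WR] (p3 ∨ p3) ⊢ p3, p0
  [∨L] (p3 ∨ p3) ⊢ p3
    [Ax] p3 ⊢ p3
    [Ax] p3 ⊢ p3

Result: YES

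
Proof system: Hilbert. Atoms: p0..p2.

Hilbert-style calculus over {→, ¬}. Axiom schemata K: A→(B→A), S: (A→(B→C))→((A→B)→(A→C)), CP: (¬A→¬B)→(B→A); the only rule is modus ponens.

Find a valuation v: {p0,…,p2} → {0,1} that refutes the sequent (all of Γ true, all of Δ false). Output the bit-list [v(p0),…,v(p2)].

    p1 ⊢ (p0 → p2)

Enumerate valuations to refute Γ ⊢ Δ:
  v=000: Γ:[p1=F] Δ:[(p0 → p2)=T] refutes=False
  v=001: Γ:[p1=F] Δ:[(p0 → p2)=T] refutes=False
  v=010: Γ:[p1=T] Δ:[(p0 → p2)=T] refutes=False
  v=011: Γ:[p1=T] Δ:[(p0 → p2)=T] refutes=False
  v=100: Γ:[p1=F] Δ:[(p0 → p2)=F] refutes=False
  v=101: Γ:[p1=F] Δ:[(p0 → p2)=T] refutes=False
  v=110: Γ:[p1=T] Δ:[(p0 → p2)=F] refutes=True  ← countermodel

Result: [1, 1, 0]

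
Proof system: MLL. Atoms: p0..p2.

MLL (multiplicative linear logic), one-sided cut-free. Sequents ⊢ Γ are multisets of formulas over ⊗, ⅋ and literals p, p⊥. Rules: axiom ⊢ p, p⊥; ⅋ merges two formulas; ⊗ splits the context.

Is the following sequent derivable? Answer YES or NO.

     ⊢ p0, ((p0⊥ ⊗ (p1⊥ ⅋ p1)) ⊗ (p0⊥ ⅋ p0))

Derivation trace:
[⊗]  ⊢ p0, ((p0⊥ ⊗ (p1⊥ ⅋ p1)) ⊗ (p0⊥ ⅋ p0))
  [⊗]  ⊢ p0, (p0⊥ ⊗ (p1⊥ ⅋ p1))
    [Ax]  ⊢ p0, p0⊥
    [⅋]  ⊢ (p1⊥ ⅋ p1)
      [Ax]  ⊢ p1, p1⊥
  [⅋]  ⊢ (p0⊥ ⅋ p0)
    [Ax]  ⊢ p0, p0⊥

Result: YES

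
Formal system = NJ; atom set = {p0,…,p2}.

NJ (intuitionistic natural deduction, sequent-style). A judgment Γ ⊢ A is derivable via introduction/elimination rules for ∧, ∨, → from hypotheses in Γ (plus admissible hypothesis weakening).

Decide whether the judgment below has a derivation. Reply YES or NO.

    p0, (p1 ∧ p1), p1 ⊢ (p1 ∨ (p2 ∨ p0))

Derivation (root first):
[∨I₂] p0, (p1 ∧ p1), p1 ⊢ (p1 ∨ (p2 ∨ p0))
  [Wk] p0, (p1 ∧ p1), p1 ⊢ (p2 ∨ p0)
    [Wk] p0, (p1 ∧ p1) ⊢ (p2 ∨ p0)
      [∨I₂] p0 ⊢ (p2 ∨ p0)
        [Ax] p0 ⊢ p0

Result: YES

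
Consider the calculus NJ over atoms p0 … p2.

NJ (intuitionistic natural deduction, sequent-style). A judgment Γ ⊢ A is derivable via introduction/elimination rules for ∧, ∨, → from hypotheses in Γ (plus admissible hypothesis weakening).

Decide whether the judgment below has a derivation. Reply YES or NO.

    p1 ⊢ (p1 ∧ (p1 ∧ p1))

Derivation (root first):
[∧I] p1 ⊢ (p1 ∧ (p1 ∧ p1))
  [Ax] p1 ⊢ p1
  [∧I] p1 ⊢ (p1 ∧ p1)
    [Ax] p1 ⊢ p1
    [Ax] p1 ⊢ p1

Result: YES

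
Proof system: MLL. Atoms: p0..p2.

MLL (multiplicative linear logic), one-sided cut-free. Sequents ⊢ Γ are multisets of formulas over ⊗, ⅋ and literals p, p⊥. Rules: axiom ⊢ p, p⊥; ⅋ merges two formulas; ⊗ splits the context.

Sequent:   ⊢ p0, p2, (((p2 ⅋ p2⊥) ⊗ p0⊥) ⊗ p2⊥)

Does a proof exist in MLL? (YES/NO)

Derivation (root first):
[⊗]  ⊢ p0, p2, (((p2 ⅋ p2⊥) ⊗ p0⊥) ⊗ p2⊥)
  [⊗]  ⊢ p0, ((p2 ⅋ p2⊥) ⊗ p0⊥)
    [⅋]  ⊢ (p2 ⅋ p2⊥)
      [Ax]  ⊢ p2, p2⊥
    [Ax]  ⊢ p0, p0⊥
  [Ax]  ⊢ p2, p2⊥

Result: YES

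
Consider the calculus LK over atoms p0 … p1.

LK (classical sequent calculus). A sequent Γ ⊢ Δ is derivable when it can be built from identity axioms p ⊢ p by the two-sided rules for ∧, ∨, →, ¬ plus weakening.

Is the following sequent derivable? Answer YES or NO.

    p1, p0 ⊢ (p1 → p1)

Proof tree:
[WL] p1, p0 ⊢ (p1 → p1)
  [→R] p1 ⊢ (p1 → p1)
    [WL] p1, p1 ⊢ p1
      [Ax] p1 ⊢ p1

Result: YES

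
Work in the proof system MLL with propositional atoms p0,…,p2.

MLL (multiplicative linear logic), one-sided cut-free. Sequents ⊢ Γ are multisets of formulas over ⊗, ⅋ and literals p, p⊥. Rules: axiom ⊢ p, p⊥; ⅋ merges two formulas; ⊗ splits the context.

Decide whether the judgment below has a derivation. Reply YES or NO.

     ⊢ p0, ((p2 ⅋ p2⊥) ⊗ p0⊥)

Derivation trace:
[⊗]  ⊢ p0, ((p2 ⅋ p2⊥) ⊗ p0⊥)
  [⅋]  ⊢ (p2 ⅋ p2⊥)
    [Ax]  ⊢ p2, p2⊥
  [Ax]  ⊢ p0, p0⊥

Result: YES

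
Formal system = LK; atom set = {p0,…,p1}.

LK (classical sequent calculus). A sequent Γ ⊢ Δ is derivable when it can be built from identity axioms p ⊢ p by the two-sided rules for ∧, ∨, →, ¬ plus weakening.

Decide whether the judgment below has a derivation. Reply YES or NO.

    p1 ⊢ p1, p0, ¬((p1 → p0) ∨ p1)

Derivation trace:
[¬R] p1 ⊢ p1, p0, ¬((p1 → p0) ∨ p1)
  [∨L] p1, ((p1 → p0) ∨ p1) ⊢ p1, p0
    [→L] p1, (p1 → p0) ⊢ p0
      [Ax] p1 ⊢ p1
      [Ax] p0 ⊢ p0
    [Ax] p1 ⊢ p1

Result: YES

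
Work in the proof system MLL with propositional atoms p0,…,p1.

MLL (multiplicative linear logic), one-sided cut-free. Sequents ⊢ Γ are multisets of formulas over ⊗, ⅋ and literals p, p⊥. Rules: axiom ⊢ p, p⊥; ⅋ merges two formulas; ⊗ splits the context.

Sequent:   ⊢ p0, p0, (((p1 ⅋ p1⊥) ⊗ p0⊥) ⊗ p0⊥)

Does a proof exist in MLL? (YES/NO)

Derivation trace:
[⊗]  ⊢ p0, p0, (((p1 ⅋ p1⊥) ⊗ p0⊥) ⊗ p0⊥)
  [⊗]  ⊢ p0, ((p1 ⅋ p1⊥) ⊗ p0⊥)
    [⅋]  ⊢ (p1 ⅋ p1⊥)
      [Ax]  ⊢ p1, p1⊥
    [Ax]  ⊢ p0, p0⊥
  [Ax]  ⊢ p0, p0⊥

Result: YES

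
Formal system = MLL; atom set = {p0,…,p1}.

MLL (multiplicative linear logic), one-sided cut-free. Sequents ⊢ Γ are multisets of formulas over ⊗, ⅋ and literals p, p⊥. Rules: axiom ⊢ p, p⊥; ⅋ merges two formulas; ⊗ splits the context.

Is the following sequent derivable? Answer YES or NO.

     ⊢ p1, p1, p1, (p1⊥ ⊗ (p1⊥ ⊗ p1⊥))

Proof tree:
[⊗]  ⊢ p1, p1, p1, (p1⊥ ⊗ (p1⊥ ⊗ p1⊥))
  [Ax]  ⊢ p1, p1⊥
  [⊗]  ⊢ p1, p1, (p1⊥ ⊗ p1⊥)
    [Ax]  ⊢ p1, p1⊥
    [Ax]  ⊢ p1, p1⊥

Result: YES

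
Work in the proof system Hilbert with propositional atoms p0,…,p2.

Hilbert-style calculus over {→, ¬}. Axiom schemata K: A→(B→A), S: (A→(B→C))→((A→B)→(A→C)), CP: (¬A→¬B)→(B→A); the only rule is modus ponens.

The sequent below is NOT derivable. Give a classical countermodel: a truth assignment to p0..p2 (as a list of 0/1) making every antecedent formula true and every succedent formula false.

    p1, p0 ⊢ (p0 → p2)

Truth-table refutation:
  v=000: Γ:[p1=F, p0=F] Δ:[(p0 → p2)=T] refutes=False
  v=001: Γ:[p1=F, p0=F] Δ:[(p0 → p2)=T] refutes=False
  v=010: Γ:[p1=T, p0=F] Δ:[(p0 → p2)=T] refutes=False
  v=011: Γ:[p1=T, p0=F] Δ:[(p0 → p2)=T] refutes=False
  v=100: Γ:[p1=F, p0=T] Δ:[(p0 → p2)=F] refutes=False
  v=101: Γ:[p1=F, p0=T] Δ:[(p0 → p2)=T] refutes=False
  v=110: Γ:[p1=T, p0=T] Δ:[(p0 → p2)=F] refutes=True  ← countermodel

Result: [1, 1, 0]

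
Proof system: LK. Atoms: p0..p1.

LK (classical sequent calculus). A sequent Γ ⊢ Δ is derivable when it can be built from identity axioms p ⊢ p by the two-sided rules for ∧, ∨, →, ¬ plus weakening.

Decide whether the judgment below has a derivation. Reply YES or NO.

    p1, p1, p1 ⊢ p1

Derivation (root first):
[WL] p1, p1, p1 ⊢ p1
  [WL] p1, p1 ⊢ p1
    [Ax] p1 ⊢ p1

Result: YES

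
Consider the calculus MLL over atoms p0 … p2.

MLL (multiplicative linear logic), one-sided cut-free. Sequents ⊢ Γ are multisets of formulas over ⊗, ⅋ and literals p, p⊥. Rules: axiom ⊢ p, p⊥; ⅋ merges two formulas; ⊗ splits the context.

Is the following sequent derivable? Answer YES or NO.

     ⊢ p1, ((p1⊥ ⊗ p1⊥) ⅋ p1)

Derivation trace:
[⅋]  ⊢ p1, ((p1⊥ ⊗ p1⊥) ⅋ p1)
  [⊗]  ⊢ p1, p1, (p1⊥ ⊗ p1⊥)
    [Ax]  ⊢ p1, p1⊥
    [Ax]  ⊢ p1, p1⊥

Result: YES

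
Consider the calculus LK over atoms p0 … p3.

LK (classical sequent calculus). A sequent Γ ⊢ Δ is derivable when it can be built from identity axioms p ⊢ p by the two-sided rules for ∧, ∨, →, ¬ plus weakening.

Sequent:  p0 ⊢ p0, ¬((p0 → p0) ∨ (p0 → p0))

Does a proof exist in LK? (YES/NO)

Derivation (root first):
[¬R] p0 ⊢ p0, ¬((p0 → p0) ∨ (p0 → p0))
  [∨L] p0, ((p0 → p0) ∨ (p0 → p0)) ⊢ p0
    [→L] p0, (p0 → p0) ⊢ p0
      [Ax] p0 ⊢ p0
      [Ax] p0 ⊢ p0
    [→L] p0, (p0 → p0) ⊢ p0
      [Ax] p0 ⊢ p0
      [Ax] p0 ⊢ p0

Result: YES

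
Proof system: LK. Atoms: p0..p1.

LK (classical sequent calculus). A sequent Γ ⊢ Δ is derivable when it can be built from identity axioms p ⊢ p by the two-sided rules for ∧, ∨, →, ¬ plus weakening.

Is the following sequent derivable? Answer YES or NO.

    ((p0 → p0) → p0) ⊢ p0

Derivation trace:
[→L] ((p0 → p0) → p0) ⊢ p0
  [→R]  ⊢ (p0 → p0)
    [Ax] p0 ⊢ p0
  [Ax] p0 ⊢ p0

Result: YES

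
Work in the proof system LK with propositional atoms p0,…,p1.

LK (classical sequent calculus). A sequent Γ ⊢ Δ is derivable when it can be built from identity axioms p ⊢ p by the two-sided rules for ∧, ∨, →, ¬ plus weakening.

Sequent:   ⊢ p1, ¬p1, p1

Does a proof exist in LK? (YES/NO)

Proof tree:
[WR]  ⊢ p1, ¬p1, p1
  [¬R]  ⊢ p1, ¬p1
    [Ax] p1 ⊢ p1

Result: YES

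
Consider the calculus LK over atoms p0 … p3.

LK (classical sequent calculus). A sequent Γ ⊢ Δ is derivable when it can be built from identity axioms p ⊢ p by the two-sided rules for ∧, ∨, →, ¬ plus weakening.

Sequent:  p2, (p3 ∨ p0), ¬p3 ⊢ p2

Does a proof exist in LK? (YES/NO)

Proof tree:
[¬L] p2, (p3 ∨ p0), ¬p3 ⊢ p2
  [∨L] p2, (p3 ∨ p0) ⊢ p2, p3
    [Ax] p3 ⊢ p3
    [WL] p2, p0 ⊢ p2
      [Ax] p2 ⊢ p2

Result: YES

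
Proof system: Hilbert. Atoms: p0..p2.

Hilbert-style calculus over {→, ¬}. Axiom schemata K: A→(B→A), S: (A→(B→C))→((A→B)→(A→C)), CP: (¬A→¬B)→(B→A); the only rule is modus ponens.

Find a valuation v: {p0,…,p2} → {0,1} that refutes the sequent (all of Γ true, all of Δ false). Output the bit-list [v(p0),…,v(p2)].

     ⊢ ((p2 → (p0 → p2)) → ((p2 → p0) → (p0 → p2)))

Truth-table refutation:
  v=000: Γ:[] Δ:[((p2 → (p0 → p2)) → ((p2 → p0) → (p0 → p2)))=T] refutes=False
  v=001: Γ:[] Δ:[((p2 → (p0 → p2)) → ((p2 → p0) → (p0 → p2)))=T] refutes=False
  v=010: Γ:[] Δ:[((p2 → (p0 → p2)) → ((p2 → p0) → (p0 → p2)))=T] refutes=False
  v=011: Γ:[] Δ:[((p2 → (p0 → p2)) → ((p2 → p0) → (p0 → p2)))=T] refutes=False
  v=100: Γ:[] Δ:[((p2 → (p0 → p2)) → ((p2 → p0) → (p0 → p2)))=F] refutes=True  ← countermodel

Result: [1, 0, 0]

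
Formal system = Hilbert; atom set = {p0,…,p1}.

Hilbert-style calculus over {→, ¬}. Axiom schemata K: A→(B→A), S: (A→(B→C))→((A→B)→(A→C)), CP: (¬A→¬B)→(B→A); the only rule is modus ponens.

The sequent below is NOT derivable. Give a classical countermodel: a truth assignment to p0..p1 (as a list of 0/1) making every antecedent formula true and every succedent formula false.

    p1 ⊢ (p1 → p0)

Enumerate valuations to refute Γ ⊢ Δ:
  v=00: Γ:[p1=F] Δ:[(p1 → p0)=T] refutes=False
  v=01: Γ:[p1=T] Δ:[(p1 → p0)=F] refutes=True  ← countermodel

Result: [0, 1]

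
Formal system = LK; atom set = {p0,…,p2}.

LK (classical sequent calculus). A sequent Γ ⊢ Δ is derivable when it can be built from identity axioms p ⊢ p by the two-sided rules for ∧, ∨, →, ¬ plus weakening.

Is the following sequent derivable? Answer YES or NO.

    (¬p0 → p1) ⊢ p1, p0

Derivation trace:
[→L] (¬p0 → p1) ⊢ p1, p0
  [¬R]  ⊢ p0, ¬p0
    [Ax] p0 ⊢ p0
  [Ax] p1 ⊢ p1

Result: YES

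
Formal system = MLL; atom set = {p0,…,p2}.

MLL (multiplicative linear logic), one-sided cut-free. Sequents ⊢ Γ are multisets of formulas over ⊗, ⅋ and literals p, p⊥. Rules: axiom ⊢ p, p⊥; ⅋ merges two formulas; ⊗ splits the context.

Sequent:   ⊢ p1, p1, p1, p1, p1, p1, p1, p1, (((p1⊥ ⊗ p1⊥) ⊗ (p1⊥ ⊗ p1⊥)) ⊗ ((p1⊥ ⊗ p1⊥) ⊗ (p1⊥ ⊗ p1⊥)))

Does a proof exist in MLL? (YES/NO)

Proof tree:
[⊗]  ⊢ p1, p1, p1, p1, p1, p1, p1, p1, (((p1⊥ ⊗ p1⊥) ⊗ (p1⊥ ⊗ p1⊥)) ⊗ ((p1⊥ ⊗ p1⊥) ⊗ (p1⊥ ⊗ p1⊥)))
  [⊗]  ⊢ p1, p1, p1, p1, ((p1⊥ ⊗ p1⊥) ⊗ (p1⊥ ⊗ p1⊥))
    [⊗]  ⊢ p1, p1, (p1⊥ ⊗ p1⊥)
      [Ax]  ⊢ p1, p1⊥
      [Ax]  ⊢ p1, p1⊥
    [⊗]  ⊢ p1, p1, (p1⊥ ⊗ p1⊥)
      [Ax]  ⊢ p1, p1⊥
      [Ax]  ⊢ p1, p1⊥
  [⊗]  ⊢ p1, p1, p1, p1, ((p1⊥ ⊗ p1⊥) ⊗ (p1⊥ ⊗ p1⊥))
    [⊗]  ⊢ p1, p1, (p1⊥ ⊗ p1⊥)
      [Ax]  ⊢ p1, p1⊥
      [Ax]  ⊢ p1, p1⊥
    [⊗]  ⊢ p1, p1, (p1⊥ ⊗ p1⊥)
      [Ax]  ⊢ p1, p1⊥
      [Ax]  ⊢ p1, p1⊥

Result: YES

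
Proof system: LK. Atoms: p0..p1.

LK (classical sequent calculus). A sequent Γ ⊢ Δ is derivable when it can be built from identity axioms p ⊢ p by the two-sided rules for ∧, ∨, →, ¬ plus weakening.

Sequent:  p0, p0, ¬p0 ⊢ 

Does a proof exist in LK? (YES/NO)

Proof tree:
[¬L] p0, p0, ¬p0 ⊢ 
  [WL] p0, p0 ⊢ p0
    [Ax] p0 ⊢ p0

Result: YES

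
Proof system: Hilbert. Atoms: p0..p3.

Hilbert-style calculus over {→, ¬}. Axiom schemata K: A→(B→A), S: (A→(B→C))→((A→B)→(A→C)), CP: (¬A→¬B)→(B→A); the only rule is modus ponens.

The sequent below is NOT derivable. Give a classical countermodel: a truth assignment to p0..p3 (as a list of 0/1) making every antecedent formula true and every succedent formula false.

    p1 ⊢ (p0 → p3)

Search for a countermodel by truth-table:
  v=0000: Γ:[p1=F] Δ:[(p0 → p3)=T] refutes=False
  v=0001: Γ:[p1=F] Δ:[(p0 → p3)=T] refutes=False
  v=0010: Γ:[p1=F] Δ:[(p0 → p3)=T] refutes=False
  v=0011: Γ:[p1=F] Δ:[(p0 → p3)=T] refutes=False
  v=0100: Γ:[p1=T] Δ:[(p0 → p3)=T] refutes=False
  v=0101: Γ:[p1=T] Δ:[(p0 → p3)=T] refutes=False
  v=0110: Γ:[p1=T] Δ:[(p0 → p3)=T] refutes=False
  v=0111: Γ:[p1=T] Δ:[(p0 → p3)=T] refutes=False
  v=1000: Γ:[p1=F] Δ:[(p0 → p3)=F] refutes=False
  v=1001: Γ:[p1=F] Δ:[(p0 → p3)=T] refutes=False
  v=1010: Γ:[p1=F] Δ:[(p0 → p3)=F] refutes=False
  v=1011: Γ:[p1=F] Δ:[(p0 → p3)=T] refutes=False
  v=1100: Γ:[p1=T] Δ:[(p0 → p3)=F] refutes=True  ← countermodel

Result: [1, 1, 0, 0]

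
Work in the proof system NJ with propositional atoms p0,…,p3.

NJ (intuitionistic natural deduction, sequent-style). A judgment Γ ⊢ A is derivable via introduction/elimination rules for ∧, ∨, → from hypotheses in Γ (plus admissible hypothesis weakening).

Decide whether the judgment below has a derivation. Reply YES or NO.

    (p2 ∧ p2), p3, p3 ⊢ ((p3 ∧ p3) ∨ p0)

Derivation trace:
[∨I₁] (p2 ∧ p2), p3, p3 ⊢ ((p3 ∧ p3) ∨ p0)
  [Wk] (p2 ∧ p2), p3, p3 ⊢ (p3 ∧ p3)
    [∧I] (p2 ∧ p2), p3 ⊢ (p3 ∧ p3)
      [Ax] p3 ⊢ p3
      [Wk] p3, (p2 ∧ p2) ⊢ p3
        [Ax] p3 ⊢ p3

Result: YES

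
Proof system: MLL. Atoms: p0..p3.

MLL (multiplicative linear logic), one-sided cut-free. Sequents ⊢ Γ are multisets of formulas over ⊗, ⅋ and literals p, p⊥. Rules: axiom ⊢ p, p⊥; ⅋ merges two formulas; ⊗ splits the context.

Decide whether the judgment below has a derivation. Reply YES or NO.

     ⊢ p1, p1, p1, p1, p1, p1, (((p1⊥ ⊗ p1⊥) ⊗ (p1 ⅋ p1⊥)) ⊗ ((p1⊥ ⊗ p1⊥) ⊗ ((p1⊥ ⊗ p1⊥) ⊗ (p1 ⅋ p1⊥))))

Derivation trace:
[⊗]  ⊢ p1, p1, p1, p1, p1, p1, (((p1⊥ ⊗ p1⊥) ⊗ (p1 ⅋ p1⊥)) ⊗ ((p1⊥ ⊗ p1⊥) ⊗ ((p1⊥ ⊗ p1⊥) ⊗ (p1 ⅋ p1⊥))))
  [⊗]  ⊢ p1, p1, ((p1⊥ ⊗ p1⊥) ⊗ (p1 ⅋ p1⊥))
    [⊗]  ⊢ p1, p1, (p1⊥ ⊗ p1⊥)
      [Ax]  ⊢ p1, p1⊥
      [Ax]  ⊢ p1, p1⊥
    [⅋]  ⊢ (p1 ⅋ p1⊥)
      [Ax]  ⊢ p1, p1⊥
  [⊗]  ⊢ p1, p1, p1, p1, ((p1⊥ ⊗ p1⊥) ⊗ ((p1⊥ ⊗ p1⊥) ⊗ (p1 ⅋ p1⊥)))
    [⊗]  ⊢ p1, p1, (p1⊥ ⊗ p1⊥)
      [Ax]  ⊢ p1, p1⊥
      [Ax]  ⊢ p1, p1⊥
    [⊗]  ⊢ p1, p1, ((p1⊥ ⊗ p1⊥) ⊗ (p1 ⅋ p1⊥))
      [⊗]  ⊢ p1, p1, (p1⊥ ⊗ p1⊥)
        [Ax]  ⊢ p1, p1⊥
        [Ax]  ⊢ p1, p1⊥
      [⅋]  ⊢ (p1 ⅋ p1⊥)
        [Ax]  ⊢ p1, p1⊥

Result: YES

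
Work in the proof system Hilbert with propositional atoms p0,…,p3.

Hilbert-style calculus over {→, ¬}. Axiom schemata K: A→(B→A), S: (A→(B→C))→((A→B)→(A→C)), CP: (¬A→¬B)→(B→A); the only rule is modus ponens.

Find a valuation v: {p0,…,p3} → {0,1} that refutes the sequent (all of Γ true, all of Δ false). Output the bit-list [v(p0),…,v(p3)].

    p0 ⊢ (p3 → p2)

Enumerate valuations to refute Γ ⊢ Δ:
  v=0000: Γ:[p0=F] Δ:[(p3 → p2)=T] refutes=False
  v=0001: Γ:[p0=F] Δ:[(p3 → p2)=F] refutes=False
  v=0010: Γ:[p0=F] Δ:[(p3 → p2)=T] refutes=False
  v=0011: Γ:[p0=F] Δ:[(p3 → p2)=T] refutes=False
  v=0100: Γ:[p0=F] Δ:[(p3 → p2)=T] refutes=False
  v=0101: Γ:[p0=F] Δ:[(p3 → p2)=F] refutes=False
  v=0110: Γ:[p0=F] Δ:[(p3 → p2)=T] refutes=False
  v=0111: Γ:[p0=F] Δ:[(p3 → p2)=T] refutes=False
  v=1000: Γ:[p0=T] Δ:[(p3 → p2)=T] refutes=False
  v=1001: Γ:[p0=T] Δ:[(p3 → p2)=F] refutes=True  ← countermodel

Result: [1, 0, 0, 1]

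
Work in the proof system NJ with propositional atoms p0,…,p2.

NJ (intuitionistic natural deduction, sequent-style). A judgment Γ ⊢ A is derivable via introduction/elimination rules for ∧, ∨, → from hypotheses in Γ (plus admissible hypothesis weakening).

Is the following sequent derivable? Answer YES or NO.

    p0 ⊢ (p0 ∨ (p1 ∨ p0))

Proof tree:
[∨I₂] p0 ⊢ (p0 ∨ (p1 ∨ p0))
  [∨I₂] p0 ⊢ (p1 ∨ p0)
    [Ax] p0 ⊢ p0

Result: YES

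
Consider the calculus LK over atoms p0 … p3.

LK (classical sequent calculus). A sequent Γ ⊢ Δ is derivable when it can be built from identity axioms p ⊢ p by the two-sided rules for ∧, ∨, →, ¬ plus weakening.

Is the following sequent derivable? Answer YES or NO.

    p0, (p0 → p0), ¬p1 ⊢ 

Search for a countermodel by truth-table:
  v=0000: Γ:[p0=F, (p0 → p0)=T, ¬p1=T] Δ:[] refutes=False
  v=0001: Γ:[p0=F, (p0 → p0)=T, ¬p1=T] Δ:[] refutes=False
  v=0010: Γ:[p0=F, (p0 → p0)=T, ¬p1=T] Δ:[] refutes=False
  v=0011: Γ:[p0=F, (p0 → p0)=T, ¬p1=T] Δ:[] refutes=False
  v=0100: Γ:[p0=F, (p0 → p0)=T, ¬p1=F] Δ:[] refutes=False
  v=0101: Γ:[p0=F, (p0 → p0)=T, ¬p1=F] Δ:[] refutes=False
  v=0110: Γ:[p0=F, (p0 → p0)=T, ¬p1=F] Δ:[] refutes=False
  v=0111: Γ:[p0=F, (p0 → p0)=T, ¬p1=F] Δ:[] refutes=False
  v=1000: Γ:[p0=T, (p0 → p0)=T, ¬p1=T] Δ:[] refutes=True  ← countermodel

Result: NO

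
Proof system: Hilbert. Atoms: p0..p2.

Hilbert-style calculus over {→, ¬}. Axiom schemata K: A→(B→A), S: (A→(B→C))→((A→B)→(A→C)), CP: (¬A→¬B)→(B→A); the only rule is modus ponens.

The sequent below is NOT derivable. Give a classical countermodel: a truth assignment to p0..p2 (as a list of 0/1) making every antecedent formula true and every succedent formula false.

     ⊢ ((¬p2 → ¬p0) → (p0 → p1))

Search for a countermodel by truth-table:
  v=000: Γ:[] Δ:[((¬p2 → ¬p0) → (p0 → p1))=T] refutes=False
  v=001: Γ:[] Δ:[((¬p2 → ¬p0) → (p0 → p1))=T] refutes=False
  v=010: Γ:[] Δ:[((¬p2 → ¬p0) → (p0 → p1))=T] refutes=False
  v=011: Γ:[] Δ:[((¬p2 → ¬p0) → (p0 → p1))=T] refutes=False
  v=100: Γ:[] Δ:[((¬p2 → ¬p0) → (p0 → p1))=T] refutes=False
  v=101: Γ:[] Δ:[((¬p2 → ¬p0) → (p0 → p1))=F] refutes=True  ← countermodel

Result: [1, 0, 1]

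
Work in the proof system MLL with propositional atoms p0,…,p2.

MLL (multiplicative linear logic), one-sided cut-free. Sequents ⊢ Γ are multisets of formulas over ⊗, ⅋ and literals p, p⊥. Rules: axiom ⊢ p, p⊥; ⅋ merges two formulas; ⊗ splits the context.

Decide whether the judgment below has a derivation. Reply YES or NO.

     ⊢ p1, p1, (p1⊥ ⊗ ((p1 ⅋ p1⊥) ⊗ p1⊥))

Proof tree:
[⊗]  ⊢ p1, p1, (p1⊥ ⊗ ((p1 ⅋ p1⊥) ⊗ p1⊥))
  [Ax]  ⊢ p1, p1⊥
  [⊗]  ⊢ p1, ((p1 ⅋ p1⊥) ⊗ p1⊥)
    [⅋]  ⊢ (p1 ⅋ p1⊥)
      [Ax]  ⊢ p1, p1⊥
    [Ax]  ⊢ p1, p1⊥

Result: YES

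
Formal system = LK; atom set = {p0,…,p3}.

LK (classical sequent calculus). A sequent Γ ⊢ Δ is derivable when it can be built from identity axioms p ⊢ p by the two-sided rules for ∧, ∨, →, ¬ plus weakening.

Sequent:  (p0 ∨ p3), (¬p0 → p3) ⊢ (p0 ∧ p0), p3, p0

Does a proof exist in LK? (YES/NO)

Proof tree:
[→L] (p0 ∨ p3), (¬p0 → p3) ⊢ (p0 ∧ p0), p3, p0
  [¬R] (p0 ∨ p3) ⊢ p3, p0, (p0 ∧ p0), ¬p0
    [∧R] (p0 ∨ p3), p0 ⊢ p3, p0, (p0 ∧ p0)
      [∨L] (p0 ∨ p3) ⊢ p3, p0
        [Ax] p0 ⊢ p0
        [Ax] p3 ⊢ p3
      [WR] p0 ⊢ p0, p0
        [Ax] p0 ⊢ p0
  [Ax] p3 ⊢ p3

Result: YES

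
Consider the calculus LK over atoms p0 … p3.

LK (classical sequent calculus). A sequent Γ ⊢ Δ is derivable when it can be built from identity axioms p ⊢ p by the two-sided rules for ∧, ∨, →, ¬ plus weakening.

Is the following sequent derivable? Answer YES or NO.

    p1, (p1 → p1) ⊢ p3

Truth-table refutation:
  v=0000: Γ:[p1=F, (p1 → p1)=T] Δ:[p3=F] refutes=False
  v=0001: Γ:[p1=F, (p1 → p1)=T] Δ:[p3=T] refutes=False
  v=0010: Γ:[p1=F, (p1 → p1)=T] Δ:[p3=F] refutes=False
  v=0011: Γ:[p1=F, (p1 → p1)=T] Δ:[p3=T] refutes=False
  v=0100: Γ:[p1=T, (p1 → p1)=T] Δ:[p3=F] refutes=True  ← countermodel

Result: NO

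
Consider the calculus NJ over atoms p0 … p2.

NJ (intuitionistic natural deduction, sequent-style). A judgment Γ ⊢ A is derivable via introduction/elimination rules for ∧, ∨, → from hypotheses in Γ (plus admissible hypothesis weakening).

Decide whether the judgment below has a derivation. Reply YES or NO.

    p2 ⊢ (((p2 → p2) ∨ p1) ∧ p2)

Derivation (root first):
[∧I] p2 ⊢ (((p2 → p2) ∨ p1) ∧ p2)
  [∨I₁]  ⊢ ((p2 → p2) ∨ p1)
    [→I]  ⊢ (p2 → p2)
      [Ax] p2 ⊢ p2
  [Ax] p2 ⊢ p2

Result: YES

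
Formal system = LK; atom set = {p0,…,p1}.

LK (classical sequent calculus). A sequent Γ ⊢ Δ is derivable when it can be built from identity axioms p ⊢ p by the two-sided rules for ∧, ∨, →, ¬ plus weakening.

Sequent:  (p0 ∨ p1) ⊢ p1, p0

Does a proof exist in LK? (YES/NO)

Proof tree:
[∨L] (p0 ∨ p1) ⊢ p1, p0
  [WR] p0 ⊢ p0, p1
    [Ax] p0 ⊢ p0
  [Ax] p1 ⊢ p1

Result: YES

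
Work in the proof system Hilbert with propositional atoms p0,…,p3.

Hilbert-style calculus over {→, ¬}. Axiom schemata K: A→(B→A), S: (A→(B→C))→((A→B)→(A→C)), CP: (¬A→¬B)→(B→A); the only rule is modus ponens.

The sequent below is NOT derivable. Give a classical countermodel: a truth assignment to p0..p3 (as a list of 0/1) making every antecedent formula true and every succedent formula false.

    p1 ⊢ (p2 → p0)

Truth-table refutation:
  v=0000: Γ:[p1=F] Δ:[(p2 → p0)=T] refutes=False
  v=0001: Γ:[p1=F] Δ:[(p2 → p0)=T] refutes=False
  v=0010: Γ:[p1=F] Δ:[(p2 → p0)=F] refutes=False
  v=0011: Γ:[p1=F] Δ:[(p2 → p0)=F] refutes=False
  v=0100: Γ:[p1=T] Δ:[(p2 → p0)=T] refutes=False
  v=0101: Γ:[p1=T] Δ:[(p2 → p0)=T] refutes=False
  v=0110: Γ:[p1=T] Δ:[(p2 → p0)=F] refutes=True  ← countermodel

Result: [0, 1, 1, 0]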